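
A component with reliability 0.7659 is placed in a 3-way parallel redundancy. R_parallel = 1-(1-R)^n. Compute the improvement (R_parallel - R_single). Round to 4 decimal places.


R_single = 0.7659, n = 3
1 - R_single = 0.2341
(1 - R_single)^n = 0.2341^3 = 0.0128
R_parallel = 1 - 0.0128 = 0.9872
Improvement = 0.9872 - 0.7659
Improvement = 0.2213

0.2213


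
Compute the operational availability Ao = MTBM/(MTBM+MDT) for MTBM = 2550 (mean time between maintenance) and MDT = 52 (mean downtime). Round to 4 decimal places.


MTBM = 2550
MDT = 52
MTBM + MDT = 2602
Ao = 2550 / 2602
Ao = 0.98

0.98


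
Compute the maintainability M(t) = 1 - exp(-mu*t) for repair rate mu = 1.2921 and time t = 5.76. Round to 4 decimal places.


mu = 1.2921, t = 5.76
mu * t = 1.2921 * 5.76 = 7.4425
exp(-7.4425) = 0.0006
M(t) = 1 - 0.0006
M(t) = 0.9994

0.9994


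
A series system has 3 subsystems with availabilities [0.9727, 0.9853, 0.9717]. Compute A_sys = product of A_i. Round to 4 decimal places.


Subsystems: [0.9727, 0.9853, 0.9717]
After subsystem 1 (A=0.9727): product = 0.9727
After subsystem 2 (A=0.9853): product = 0.9584
After subsystem 3 (A=0.9717): product = 0.9313
A_sys = 0.9313

0.9313


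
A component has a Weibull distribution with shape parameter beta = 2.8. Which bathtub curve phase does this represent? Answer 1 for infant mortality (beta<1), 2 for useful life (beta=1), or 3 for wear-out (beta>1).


beta = 2.8
Compare beta to 1:
beta < 1 => infant mortality (phase 1)
beta = 1 => useful life (phase 2)
beta > 1 => wear-out (phase 3)
Since beta = 2.8, this is wear-out (increasing failure rate)
Phase = 3

3


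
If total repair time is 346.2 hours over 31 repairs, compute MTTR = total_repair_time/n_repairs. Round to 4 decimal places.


total_repair_time = 346.2
n_repairs = 31
MTTR = 346.2 / 31
MTTR = 11.1677

11.1677


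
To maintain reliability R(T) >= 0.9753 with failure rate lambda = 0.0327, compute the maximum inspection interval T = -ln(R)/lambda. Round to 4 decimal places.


R_target = 0.9753
lambda = 0.0327
-ln(0.9753) = 0.025
T = 0.025 / 0.0327
T = 0.7648

0.7648


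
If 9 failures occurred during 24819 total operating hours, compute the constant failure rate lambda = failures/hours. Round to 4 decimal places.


failures = 9
total_hours = 24819
lambda = 9 / 24819
lambda = 0.0004

0.0004


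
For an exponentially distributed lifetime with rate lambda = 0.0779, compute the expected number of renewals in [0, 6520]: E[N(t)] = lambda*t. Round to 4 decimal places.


lambda = 0.0779
t = 6520
E[N(t)] = lambda * t
E[N(t)] = 0.0779 * 6520
E[N(t)] = 507.908

507.908


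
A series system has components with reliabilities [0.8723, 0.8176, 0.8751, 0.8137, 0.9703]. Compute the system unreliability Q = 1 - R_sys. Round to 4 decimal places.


Components: [0.8723, 0.8176, 0.8751, 0.8137, 0.9703]
After component 1: product = 0.8723
After component 2: product = 0.7132
After component 3: product = 0.6241
After component 4: product = 0.5078
After component 5: product = 0.4928
R_sys = 0.4928
Q = 1 - 0.4928 = 0.5072

0.5072


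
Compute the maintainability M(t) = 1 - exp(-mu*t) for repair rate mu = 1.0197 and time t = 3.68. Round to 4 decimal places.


mu = 1.0197, t = 3.68
mu * t = 1.0197 * 3.68 = 3.7525
exp(-3.7525) = 0.0235
M(t) = 1 - 0.0235
M(t) = 0.9765

0.9765


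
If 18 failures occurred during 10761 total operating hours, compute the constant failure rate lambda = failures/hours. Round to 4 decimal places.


failures = 18
total_hours = 10761
lambda = 18 / 10761
lambda = 0.0017

0.0017


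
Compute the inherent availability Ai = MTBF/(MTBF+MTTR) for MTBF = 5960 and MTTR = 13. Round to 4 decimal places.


MTBF = 5960
MTTR = 13
MTBF + MTTR = 5973
Ai = 5960 / 5973
Ai = 0.9978

0.9978


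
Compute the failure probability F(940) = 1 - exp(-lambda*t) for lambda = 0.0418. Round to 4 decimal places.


lambda = 0.0418, t = 940
lambda * t = 39.292
exp(-39.292) = 0.0
F(t) = 1 - 0.0
F(t) = 1.0

1.0


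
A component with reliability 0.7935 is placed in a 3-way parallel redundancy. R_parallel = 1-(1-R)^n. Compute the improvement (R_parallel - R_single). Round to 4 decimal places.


R_single = 0.7935, n = 3
1 - R_single = 0.2065
(1 - R_single)^n = 0.2065^3 = 0.0088
R_parallel = 1 - 0.0088 = 0.9912
Improvement = 0.9912 - 0.7935
Improvement = 0.1977

0.1977


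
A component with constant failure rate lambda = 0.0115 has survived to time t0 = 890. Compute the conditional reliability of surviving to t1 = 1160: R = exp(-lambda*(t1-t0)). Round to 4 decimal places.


lambda = 0.0115
t0 = 890, t1 = 1160
t1 - t0 = 270
lambda * (t1-t0) = 0.0115 * 270 = 3.105
R = exp(-3.105)
R = 0.0448

0.0448


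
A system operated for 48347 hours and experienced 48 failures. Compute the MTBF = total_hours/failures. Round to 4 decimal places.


total_hours = 48347
failures = 48
MTBF = 48347 / 48
MTBF = 1007.2292

1007.2292


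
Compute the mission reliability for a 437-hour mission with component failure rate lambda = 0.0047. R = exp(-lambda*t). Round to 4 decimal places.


lambda = 0.0047
mission_time = 437
lambda * t = 0.0047 * 437 = 2.0539
R = exp(-2.0539)
R = 0.1282

0.1282


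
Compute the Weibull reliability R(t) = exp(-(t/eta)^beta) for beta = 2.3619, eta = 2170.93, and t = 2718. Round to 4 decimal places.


beta = 2.3619, eta = 2170.93, t = 2718
t/eta = 2718 / 2170.93 = 1.252
(t/eta)^beta = 1.252^2.3619 = 1.7003
R(t) = exp(-1.7003)
R(t) = 0.1826

0.1826


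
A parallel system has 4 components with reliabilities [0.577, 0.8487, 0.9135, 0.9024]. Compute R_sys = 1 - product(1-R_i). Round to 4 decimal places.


Components: [0.577, 0.8487, 0.9135, 0.9024]
(1 - 0.577) = 0.423, running product = 0.423
(1 - 0.8487) = 0.1513, running product = 0.064
(1 - 0.9135) = 0.0865, running product = 0.0055
(1 - 0.9024) = 0.0976, running product = 0.0005
Product of (1-R_i) = 0.0005
R_sys = 1 - 0.0005 = 0.9995

0.9995


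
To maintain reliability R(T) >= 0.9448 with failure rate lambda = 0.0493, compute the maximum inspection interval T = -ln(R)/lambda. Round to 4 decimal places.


R_target = 0.9448
lambda = 0.0493
-ln(0.9448) = 0.0568
T = 0.0568 / 0.0493
T = 1.1518

1.1518


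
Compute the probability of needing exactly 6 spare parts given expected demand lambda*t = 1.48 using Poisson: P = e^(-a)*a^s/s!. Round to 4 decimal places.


a = 1.48, s = 6
e^(-a) = e^(-1.48) = 0.2276
a^s = 1.48^6 = 10.5092
s! = 720
P = 0.2276 * 10.5092 / 720
P = 0.0033

0.0033


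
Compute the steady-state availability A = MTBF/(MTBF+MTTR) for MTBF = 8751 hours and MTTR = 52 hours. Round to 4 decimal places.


MTBF = 8751
MTTR = 52
MTBF + MTTR = 8803
A = 8751 / 8803
A = 0.9941

0.9941


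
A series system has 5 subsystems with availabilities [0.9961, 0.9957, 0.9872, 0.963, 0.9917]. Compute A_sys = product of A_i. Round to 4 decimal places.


Subsystems: [0.9961, 0.9957, 0.9872, 0.963, 0.9917]
After subsystem 1 (A=0.9961): product = 0.9961
After subsystem 2 (A=0.9957): product = 0.9918
After subsystem 3 (A=0.9872): product = 0.9791
After subsystem 4 (A=0.963): product = 0.9429
After subsystem 5 (A=0.9917): product = 0.9351
A_sys = 0.9351

0.9351


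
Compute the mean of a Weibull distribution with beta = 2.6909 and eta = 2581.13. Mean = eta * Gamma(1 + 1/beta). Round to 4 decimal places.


beta = 2.6909, eta = 2581.13
1/beta = 0.3716
1 + 1/beta = 1.3716
Gamma(1.3716) = 0.8892
Mean = 2581.13 * 0.8892
Mean = 2295.092

2295.092


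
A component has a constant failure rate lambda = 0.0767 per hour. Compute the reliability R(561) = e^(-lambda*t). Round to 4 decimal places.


lambda = 0.0767
t = 561
lambda * t = 43.0287
R(t) = e^(-43.0287)
R(t) = 0.0

0.0


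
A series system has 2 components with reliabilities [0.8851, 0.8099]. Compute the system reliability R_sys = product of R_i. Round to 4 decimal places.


Components: [0.8851, 0.8099]
After component 1 (R=0.8851): product = 0.8851
After component 2 (R=0.8099): product = 0.7168
R_sys = 0.7168

0.7168


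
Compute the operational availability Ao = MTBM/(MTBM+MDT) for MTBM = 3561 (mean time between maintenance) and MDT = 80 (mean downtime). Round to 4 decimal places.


MTBM = 3561
MDT = 80
MTBM + MDT = 3641
Ao = 3561 / 3641
Ao = 0.978

0.978


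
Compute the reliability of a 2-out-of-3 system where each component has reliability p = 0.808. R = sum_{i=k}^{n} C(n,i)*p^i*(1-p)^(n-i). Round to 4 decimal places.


k = 2, n = 3, p = 0.808
i=2: C(3,2)=3 * 0.808^2 * 0.192^1 = 0.376
i=3: C(3,3)=1 * 0.808^3 * 0.192^0 = 0.5275
R = sum of terms = 0.9036

0.9036


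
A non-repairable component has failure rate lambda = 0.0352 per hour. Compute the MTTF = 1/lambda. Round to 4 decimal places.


lambda = 0.0352
MTTF = 1 / 0.0352
MTTF = 28.4091

28.4091


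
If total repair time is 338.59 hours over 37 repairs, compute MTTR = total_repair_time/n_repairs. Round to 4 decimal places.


total_repair_time = 338.59
n_repairs = 37
MTTR = 338.59 / 37
MTTR = 9.1511

9.1511


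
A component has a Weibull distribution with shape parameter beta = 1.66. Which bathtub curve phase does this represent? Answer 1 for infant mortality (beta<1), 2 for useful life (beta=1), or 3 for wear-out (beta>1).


beta = 1.66
Compare beta to 1:
beta < 1 => infant mortality (phase 1)
beta = 1 => useful life (phase 2)
beta > 1 => wear-out (phase 3)
Since beta = 1.66, this is wear-out (increasing failure rate)
Phase = 3

3


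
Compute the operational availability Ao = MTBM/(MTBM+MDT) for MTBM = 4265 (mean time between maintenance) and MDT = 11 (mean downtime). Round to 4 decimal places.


MTBM = 4265
MDT = 11
MTBM + MDT = 4276
Ao = 4265 / 4276
Ao = 0.9974

0.9974


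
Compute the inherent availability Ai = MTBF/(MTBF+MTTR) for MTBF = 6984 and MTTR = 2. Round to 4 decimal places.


MTBF = 6984
MTTR = 2
MTBF + MTTR = 6986
Ai = 6984 / 6986
Ai = 0.9997

0.9997


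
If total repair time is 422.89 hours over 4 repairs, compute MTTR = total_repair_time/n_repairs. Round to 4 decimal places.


total_repair_time = 422.89
n_repairs = 4
MTTR = 422.89 / 4
MTTR = 105.7225

105.7225


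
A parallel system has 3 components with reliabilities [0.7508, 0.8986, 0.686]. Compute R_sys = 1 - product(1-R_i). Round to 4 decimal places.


Components: [0.7508, 0.8986, 0.686]
(1 - 0.7508) = 0.2492, running product = 0.2492
(1 - 0.8986) = 0.1014, running product = 0.0253
(1 - 0.686) = 0.314, running product = 0.0079
Product of (1-R_i) = 0.0079
R_sys = 1 - 0.0079 = 0.9921

0.9921


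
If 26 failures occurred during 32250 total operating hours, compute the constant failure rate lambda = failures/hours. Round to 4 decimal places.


failures = 26
total_hours = 32250
lambda = 26 / 32250
lambda = 0.0008

0.0008


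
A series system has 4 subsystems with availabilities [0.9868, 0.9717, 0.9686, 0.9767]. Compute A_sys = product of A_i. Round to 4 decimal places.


Subsystems: [0.9868, 0.9717, 0.9686, 0.9767]
After subsystem 1 (A=0.9868): product = 0.9868
After subsystem 2 (A=0.9717): product = 0.9589
After subsystem 3 (A=0.9686): product = 0.9288
After subsystem 4 (A=0.9767): product = 0.9071
A_sys = 0.9071

0.9071


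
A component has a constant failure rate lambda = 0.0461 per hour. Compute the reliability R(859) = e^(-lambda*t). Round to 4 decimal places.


lambda = 0.0461
t = 859
lambda * t = 39.5999
R(t) = e^(-39.5999)
R(t) = 0.0

0.0


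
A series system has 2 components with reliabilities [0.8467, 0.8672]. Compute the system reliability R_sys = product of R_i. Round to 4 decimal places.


Components: [0.8467, 0.8672]
After component 1 (R=0.8467): product = 0.8467
After component 2 (R=0.8672): product = 0.7343
R_sys = 0.7343

0.7343


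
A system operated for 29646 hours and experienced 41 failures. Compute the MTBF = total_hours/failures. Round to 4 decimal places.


total_hours = 29646
failures = 41
MTBF = 29646 / 41
MTBF = 723.0732

723.0732


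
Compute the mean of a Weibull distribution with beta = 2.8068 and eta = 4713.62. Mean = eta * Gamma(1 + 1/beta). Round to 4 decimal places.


beta = 2.8068, eta = 4713.62
1/beta = 0.3563
1 + 1/beta = 1.3563
Gamma(1.3563) = 0.8905
Mean = 4713.62 * 0.8905
Mean = 4197.635

4197.635


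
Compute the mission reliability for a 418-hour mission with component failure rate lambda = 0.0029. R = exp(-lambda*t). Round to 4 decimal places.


lambda = 0.0029
mission_time = 418
lambda * t = 0.0029 * 418 = 1.2122
R = exp(-1.2122)
R = 0.2975

0.2975


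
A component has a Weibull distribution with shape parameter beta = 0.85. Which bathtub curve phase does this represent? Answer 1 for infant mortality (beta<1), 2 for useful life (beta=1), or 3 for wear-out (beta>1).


beta = 0.85
Compare beta to 1:
beta < 1 => infant mortality (phase 1)
beta = 1 => useful life (phase 2)
beta > 1 => wear-out (phase 3)
Since beta = 0.85, this is infant mortality (decreasing failure rate)
Phase = 1

1


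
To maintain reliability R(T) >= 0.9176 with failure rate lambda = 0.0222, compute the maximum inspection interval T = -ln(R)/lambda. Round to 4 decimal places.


R_target = 0.9176
lambda = 0.0222
-ln(0.9176) = 0.086
T = 0.086 / 0.0222
T = 3.8736

3.8736


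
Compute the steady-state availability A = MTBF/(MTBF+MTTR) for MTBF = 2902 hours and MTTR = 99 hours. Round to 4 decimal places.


MTBF = 2902
MTTR = 99
MTBF + MTTR = 3001
A = 2902 / 3001
A = 0.967

0.967


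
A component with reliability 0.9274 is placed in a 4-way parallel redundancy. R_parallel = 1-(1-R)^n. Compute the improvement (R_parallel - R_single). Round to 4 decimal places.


R_single = 0.9274, n = 4
1 - R_single = 0.0726
(1 - R_single)^n = 0.0726^4 = 0.0
R_parallel = 1 - 0.0 = 1.0
Improvement = 1.0 - 0.9274
Improvement = 0.0726

0.0726


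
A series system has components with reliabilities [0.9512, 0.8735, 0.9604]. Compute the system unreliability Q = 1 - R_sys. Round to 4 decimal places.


Components: [0.9512, 0.8735, 0.9604]
After component 1: product = 0.9512
After component 2: product = 0.8309
After component 3: product = 0.798
R_sys = 0.798
Q = 1 - 0.798 = 0.202

0.202


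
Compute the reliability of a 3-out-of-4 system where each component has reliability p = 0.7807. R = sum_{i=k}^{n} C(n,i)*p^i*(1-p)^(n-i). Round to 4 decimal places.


k = 3, n = 4, p = 0.7807
i=3: C(4,3)=4 * 0.7807^3 * 0.2193^1 = 0.4174
i=4: C(4,4)=1 * 0.7807^4 * 0.2193^0 = 0.3715
R = sum of terms = 0.7889

0.7889


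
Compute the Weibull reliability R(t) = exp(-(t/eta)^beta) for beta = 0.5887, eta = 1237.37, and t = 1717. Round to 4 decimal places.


beta = 0.5887, eta = 1237.37, t = 1717
t/eta = 1717 / 1237.37 = 1.3876
(t/eta)^beta = 1.3876^0.5887 = 1.2127
R(t) = exp(-1.2127)
R(t) = 0.2974

0.2974


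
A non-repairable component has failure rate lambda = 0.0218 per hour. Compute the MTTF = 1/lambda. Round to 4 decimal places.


lambda = 0.0218
MTTF = 1 / 0.0218
MTTF = 45.8716

45.8716


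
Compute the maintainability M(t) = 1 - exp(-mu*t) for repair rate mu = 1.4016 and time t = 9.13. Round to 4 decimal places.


mu = 1.4016, t = 9.13
mu * t = 1.4016 * 9.13 = 12.7966
exp(-12.7966) = 0.0
M(t) = 1 - 0.0
M(t) = 1.0

1.0


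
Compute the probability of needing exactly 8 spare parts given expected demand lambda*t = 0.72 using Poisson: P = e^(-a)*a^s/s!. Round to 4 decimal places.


a = 0.72, s = 8
e^(-a) = e^(-0.72) = 0.4868
a^s = 0.72^8 = 0.0722
s! = 40320
P = 0.4868 * 0.0722 / 40320
P = 0.0

0.0


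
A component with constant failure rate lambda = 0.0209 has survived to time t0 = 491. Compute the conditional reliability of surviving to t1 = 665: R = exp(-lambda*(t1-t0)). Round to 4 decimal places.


lambda = 0.0209
t0 = 491, t1 = 665
t1 - t0 = 174
lambda * (t1-t0) = 0.0209 * 174 = 3.6366
R = exp(-3.6366)
R = 0.0263

0.0263


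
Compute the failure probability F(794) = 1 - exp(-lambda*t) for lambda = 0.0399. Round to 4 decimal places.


lambda = 0.0399, t = 794
lambda * t = 31.6806
exp(-31.6806) = 0.0
F(t) = 1 - 0.0
F(t) = 1.0

1.0


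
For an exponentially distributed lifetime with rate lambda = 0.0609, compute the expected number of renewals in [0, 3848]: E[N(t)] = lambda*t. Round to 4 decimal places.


lambda = 0.0609
t = 3848
E[N(t)] = lambda * t
E[N(t)] = 0.0609 * 3848
E[N(t)] = 234.3432

234.3432


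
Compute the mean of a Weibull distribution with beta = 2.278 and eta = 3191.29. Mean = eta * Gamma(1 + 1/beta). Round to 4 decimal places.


beta = 2.278, eta = 3191.29
1/beta = 0.439
1 + 1/beta = 1.439
Gamma(1.439) = 0.8858
Mean = 3191.29 * 0.8858
Mean = 2826.9232

2826.9232


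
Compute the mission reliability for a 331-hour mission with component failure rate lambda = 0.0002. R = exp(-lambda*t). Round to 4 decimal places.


lambda = 0.0002
mission_time = 331
lambda * t = 0.0002 * 331 = 0.0662
R = exp(-0.0662)
R = 0.9359

0.9359


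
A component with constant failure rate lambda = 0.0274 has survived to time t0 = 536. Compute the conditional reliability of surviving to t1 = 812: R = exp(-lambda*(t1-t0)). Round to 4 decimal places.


lambda = 0.0274
t0 = 536, t1 = 812
t1 - t0 = 276
lambda * (t1-t0) = 0.0274 * 276 = 7.5624
R = exp(-7.5624)
R = 0.0005

0.0005


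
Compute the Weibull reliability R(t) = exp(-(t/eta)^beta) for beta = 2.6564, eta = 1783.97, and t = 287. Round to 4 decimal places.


beta = 2.6564, eta = 1783.97, t = 287
t/eta = 287 / 1783.97 = 0.1609
(t/eta)^beta = 0.1609^2.6564 = 0.0078
R(t) = exp(-0.0078)
R(t) = 0.9922

0.9922


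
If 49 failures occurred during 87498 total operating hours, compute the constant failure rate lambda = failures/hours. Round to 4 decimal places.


failures = 49
total_hours = 87498
lambda = 49 / 87498
lambda = 0.0006

0.0006


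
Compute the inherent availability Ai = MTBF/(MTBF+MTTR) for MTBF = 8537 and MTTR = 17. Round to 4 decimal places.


MTBF = 8537
MTTR = 17
MTBF + MTTR = 8554
Ai = 8537 / 8554
Ai = 0.998

0.998


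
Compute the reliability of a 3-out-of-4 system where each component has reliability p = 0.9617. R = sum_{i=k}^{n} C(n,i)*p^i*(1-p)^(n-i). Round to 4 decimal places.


k = 3, n = 4, p = 0.9617
i=3: C(4,3)=4 * 0.9617^3 * 0.0383^1 = 0.1363
i=4: C(4,4)=1 * 0.9617^4 * 0.0383^0 = 0.8554
R = sum of terms = 0.9916

0.9916


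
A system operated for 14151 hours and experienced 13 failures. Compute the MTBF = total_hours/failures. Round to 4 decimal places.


total_hours = 14151
failures = 13
MTBF = 14151 / 13
MTBF = 1088.5385

1088.5385


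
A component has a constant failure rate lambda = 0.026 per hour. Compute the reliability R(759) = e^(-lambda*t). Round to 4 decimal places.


lambda = 0.026
t = 759
lambda * t = 19.734
R(t) = e^(-19.734)
R(t) = 0.0

0.0


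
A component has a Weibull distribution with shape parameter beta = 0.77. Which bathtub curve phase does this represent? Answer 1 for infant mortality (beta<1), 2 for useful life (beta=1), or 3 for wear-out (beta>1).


beta = 0.77
Compare beta to 1:
beta < 1 => infant mortality (phase 1)
beta = 1 => useful life (phase 2)
beta > 1 => wear-out (phase 3)
Since beta = 0.77, this is infant mortality (decreasing failure rate)
Phase = 1

1


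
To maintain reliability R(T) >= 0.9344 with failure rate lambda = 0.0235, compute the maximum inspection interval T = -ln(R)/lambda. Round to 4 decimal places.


R_target = 0.9344
lambda = 0.0235
-ln(0.9344) = 0.0679
T = 0.0679 / 0.0235
T = 2.8873

2.8873


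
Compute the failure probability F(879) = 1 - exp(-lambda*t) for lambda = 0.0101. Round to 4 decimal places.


lambda = 0.0101, t = 879
lambda * t = 8.8779
exp(-8.8779) = 0.0001
F(t) = 1 - 0.0001
F(t) = 0.9999

0.9999


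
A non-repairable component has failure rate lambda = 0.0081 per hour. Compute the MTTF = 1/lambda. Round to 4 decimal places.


lambda = 0.0081
MTTF = 1 / 0.0081
MTTF = 123.4568

123.4568


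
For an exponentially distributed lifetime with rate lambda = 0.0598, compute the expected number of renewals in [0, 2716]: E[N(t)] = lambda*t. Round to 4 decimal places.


lambda = 0.0598
t = 2716
E[N(t)] = lambda * t
E[N(t)] = 0.0598 * 2716
E[N(t)] = 162.4168

162.4168


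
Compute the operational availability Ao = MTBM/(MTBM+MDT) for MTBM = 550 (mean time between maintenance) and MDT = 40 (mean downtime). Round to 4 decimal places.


MTBM = 550
MDT = 40
MTBM + MDT = 590
Ao = 550 / 590
Ao = 0.9322

0.9322


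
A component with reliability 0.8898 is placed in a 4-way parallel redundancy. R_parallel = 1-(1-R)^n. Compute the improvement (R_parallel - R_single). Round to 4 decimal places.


R_single = 0.8898, n = 4
1 - R_single = 0.1102
(1 - R_single)^n = 0.1102^4 = 0.0001
R_parallel = 1 - 0.0001 = 0.9999
Improvement = 0.9999 - 0.8898
Improvement = 0.1101

0.1101


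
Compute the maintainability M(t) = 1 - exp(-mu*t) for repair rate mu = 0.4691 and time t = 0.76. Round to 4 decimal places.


mu = 0.4691, t = 0.76
mu * t = 0.4691 * 0.76 = 0.3565
exp(-0.3565) = 0.7001
M(t) = 1 - 0.7001
M(t) = 0.2999

0.2999


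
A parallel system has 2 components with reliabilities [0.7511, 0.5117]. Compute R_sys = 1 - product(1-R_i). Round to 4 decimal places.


Components: [0.7511, 0.5117]
(1 - 0.7511) = 0.2489, running product = 0.2489
(1 - 0.5117) = 0.4883, running product = 0.1215
Product of (1-R_i) = 0.1215
R_sys = 1 - 0.1215 = 0.8785

0.8785


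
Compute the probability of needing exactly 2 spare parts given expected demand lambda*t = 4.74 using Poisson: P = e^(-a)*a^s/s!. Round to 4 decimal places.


a = 4.74, s = 2
e^(-a) = e^(-4.74) = 0.0087
a^s = 4.74^2 = 22.4676
s! = 2
P = 0.0087 * 22.4676 / 2
P = 0.0982

0.0982


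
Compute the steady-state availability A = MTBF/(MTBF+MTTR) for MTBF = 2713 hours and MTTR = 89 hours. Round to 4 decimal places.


MTBF = 2713
MTTR = 89
MTBF + MTTR = 2802
A = 2713 / 2802
A = 0.9682

0.9682


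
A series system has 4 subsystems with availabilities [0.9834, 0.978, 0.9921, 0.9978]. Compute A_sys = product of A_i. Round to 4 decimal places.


Subsystems: [0.9834, 0.978, 0.9921, 0.9978]
After subsystem 1 (A=0.9834): product = 0.9834
After subsystem 2 (A=0.978): product = 0.9618
After subsystem 3 (A=0.9921): product = 0.9542
After subsystem 4 (A=0.9978): product = 0.9521
A_sys = 0.9521

0.9521


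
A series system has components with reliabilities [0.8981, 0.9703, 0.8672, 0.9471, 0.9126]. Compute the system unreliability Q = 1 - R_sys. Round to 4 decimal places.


Components: [0.8981, 0.9703, 0.8672, 0.9471, 0.9126]
After component 1: product = 0.8981
After component 2: product = 0.8714
After component 3: product = 0.7557
After component 4: product = 0.7157
After component 5: product = 0.6532
R_sys = 0.6532
Q = 1 - 0.6532 = 0.3468

0.3468


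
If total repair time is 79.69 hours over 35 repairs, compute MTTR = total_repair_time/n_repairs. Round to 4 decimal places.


total_repair_time = 79.69
n_repairs = 35
MTTR = 79.69 / 35
MTTR = 2.2769

2.2769


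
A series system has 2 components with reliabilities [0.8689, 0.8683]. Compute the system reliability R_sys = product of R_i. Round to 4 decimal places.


Components: [0.8689, 0.8683]
After component 1 (R=0.8689): product = 0.8689
After component 2 (R=0.8683): product = 0.7545
R_sys = 0.7545

0.7545


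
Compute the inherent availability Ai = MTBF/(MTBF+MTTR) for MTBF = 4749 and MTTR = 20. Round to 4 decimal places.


MTBF = 4749
MTTR = 20
MTBF + MTTR = 4769
Ai = 4749 / 4769
Ai = 0.9958

0.9958


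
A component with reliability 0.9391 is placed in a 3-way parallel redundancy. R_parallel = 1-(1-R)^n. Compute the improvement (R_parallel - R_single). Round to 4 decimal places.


R_single = 0.9391, n = 3
1 - R_single = 0.0609
(1 - R_single)^n = 0.0609^3 = 0.0002
R_parallel = 1 - 0.0002 = 0.9998
Improvement = 0.9998 - 0.9391
Improvement = 0.0607

0.0607


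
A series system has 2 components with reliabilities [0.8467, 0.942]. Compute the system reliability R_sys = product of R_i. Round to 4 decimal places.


Components: [0.8467, 0.942]
After component 1 (R=0.8467): product = 0.8467
After component 2 (R=0.942): product = 0.7976
R_sys = 0.7976

0.7976


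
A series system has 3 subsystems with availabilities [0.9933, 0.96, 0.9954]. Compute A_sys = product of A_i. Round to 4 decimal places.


Subsystems: [0.9933, 0.96, 0.9954]
After subsystem 1 (A=0.9933): product = 0.9933
After subsystem 2 (A=0.96): product = 0.9536
After subsystem 3 (A=0.9954): product = 0.9492
A_sys = 0.9492

0.9492


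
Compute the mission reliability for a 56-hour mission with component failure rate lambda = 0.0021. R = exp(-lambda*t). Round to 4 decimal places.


lambda = 0.0021
mission_time = 56
lambda * t = 0.0021 * 56 = 0.1176
R = exp(-0.1176)
R = 0.8891

0.8891


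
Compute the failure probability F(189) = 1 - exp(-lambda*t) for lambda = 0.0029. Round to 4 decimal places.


lambda = 0.0029, t = 189
lambda * t = 0.5481
exp(-0.5481) = 0.578
F(t) = 1 - 0.578
F(t) = 0.422

0.422


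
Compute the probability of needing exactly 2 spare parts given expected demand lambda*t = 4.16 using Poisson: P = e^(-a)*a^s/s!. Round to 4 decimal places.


a = 4.16, s = 2
e^(-a) = e^(-4.16) = 0.0156
a^s = 4.16^2 = 17.3056
s! = 2
P = 0.0156 * 17.3056 / 2
P = 0.135

0.135


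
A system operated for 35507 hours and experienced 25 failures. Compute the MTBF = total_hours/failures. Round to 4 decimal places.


total_hours = 35507
failures = 25
MTBF = 35507 / 25
MTBF = 1420.28

1420.28


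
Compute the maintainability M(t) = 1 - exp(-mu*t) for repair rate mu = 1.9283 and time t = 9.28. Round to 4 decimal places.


mu = 1.9283, t = 9.28
mu * t = 1.9283 * 9.28 = 17.8946
exp(-17.8946) = 0.0
M(t) = 1 - 0.0
M(t) = 1.0

1.0


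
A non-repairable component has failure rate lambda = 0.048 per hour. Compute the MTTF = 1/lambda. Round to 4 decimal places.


lambda = 0.048
MTTF = 1 / 0.048
MTTF = 20.8333

20.8333


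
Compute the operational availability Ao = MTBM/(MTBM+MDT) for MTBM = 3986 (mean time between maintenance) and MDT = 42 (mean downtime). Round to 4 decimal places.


MTBM = 3986
MDT = 42
MTBM + MDT = 4028
Ao = 3986 / 4028
Ao = 0.9896

0.9896


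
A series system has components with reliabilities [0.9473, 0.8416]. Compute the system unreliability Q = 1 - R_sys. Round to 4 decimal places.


Components: [0.9473, 0.8416]
After component 1: product = 0.9473
After component 2: product = 0.7972
R_sys = 0.7972
Q = 1 - 0.7972 = 0.2028

0.2028


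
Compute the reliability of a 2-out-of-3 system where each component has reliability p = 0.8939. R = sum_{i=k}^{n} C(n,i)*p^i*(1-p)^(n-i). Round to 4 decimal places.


k = 2, n = 3, p = 0.8939
i=2: C(3,2)=3 * 0.8939^2 * 0.1061^1 = 0.2543
i=3: C(3,3)=1 * 0.8939^3 * 0.1061^0 = 0.7143
R = sum of terms = 0.9686

0.9686


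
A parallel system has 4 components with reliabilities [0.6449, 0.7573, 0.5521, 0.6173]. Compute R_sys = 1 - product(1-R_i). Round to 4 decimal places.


Components: [0.6449, 0.7573, 0.5521, 0.6173]
(1 - 0.6449) = 0.3551, running product = 0.3551
(1 - 0.7573) = 0.2427, running product = 0.0862
(1 - 0.5521) = 0.4479, running product = 0.0386
(1 - 0.6173) = 0.3827, running product = 0.0148
Product of (1-R_i) = 0.0148
R_sys = 1 - 0.0148 = 0.9852

0.9852


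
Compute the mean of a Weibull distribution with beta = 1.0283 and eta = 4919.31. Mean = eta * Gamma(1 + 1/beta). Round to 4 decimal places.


beta = 1.0283, eta = 4919.31
1/beta = 0.9725
1 + 1/beta = 1.9725
Gamma(1.9725) = 0.9887
Mean = 4919.31 * 0.9887
Mean = 4863.5977

4863.5977


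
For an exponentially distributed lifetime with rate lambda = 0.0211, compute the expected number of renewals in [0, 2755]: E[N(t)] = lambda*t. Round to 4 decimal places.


lambda = 0.0211
t = 2755
E[N(t)] = lambda * t
E[N(t)] = 0.0211 * 2755
E[N(t)] = 58.1305

58.1305


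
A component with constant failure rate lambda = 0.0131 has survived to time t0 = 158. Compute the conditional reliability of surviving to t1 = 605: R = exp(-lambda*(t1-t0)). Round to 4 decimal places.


lambda = 0.0131
t0 = 158, t1 = 605
t1 - t0 = 447
lambda * (t1-t0) = 0.0131 * 447 = 5.8557
R = exp(-5.8557)
R = 0.0029

0.0029


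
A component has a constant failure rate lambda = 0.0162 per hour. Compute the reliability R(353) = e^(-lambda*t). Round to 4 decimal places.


lambda = 0.0162
t = 353
lambda * t = 5.7186
R(t) = e^(-5.7186)
R(t) = 0.0033

0.0033


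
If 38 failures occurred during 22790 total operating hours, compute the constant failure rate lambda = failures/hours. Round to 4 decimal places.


failures = 38
total_hours = 22790
lambda = 38 / 22790
lambda = 0.0017

0.0017


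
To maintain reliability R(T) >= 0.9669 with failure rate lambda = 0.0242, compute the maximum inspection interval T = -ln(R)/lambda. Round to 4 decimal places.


R_target = 0.9669
lambda = 0.0242
-ln(0.9669) = 0.0337
T = 0.0337 / 0.0242
T = 1.3909

1.3909


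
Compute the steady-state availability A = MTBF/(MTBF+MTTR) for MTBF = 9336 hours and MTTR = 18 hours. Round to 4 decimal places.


MTBF = 9336
MTTR = 18
MTBF + MTTR = 9354
A = 9336 / 9354
A = 0.9981

0.9981


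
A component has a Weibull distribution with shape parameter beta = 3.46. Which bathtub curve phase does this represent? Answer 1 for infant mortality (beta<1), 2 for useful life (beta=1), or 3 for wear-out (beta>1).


beta = 3.46
Compare beta to 1:
beta < 1 => infant mortality (phase 1)
beta = 1 => useful life (phase 2)
beta > 1 => wear-out (phase 3)
Since beta = 3.46, this is wear-out (increasing failure rate)
Phase = 3

3


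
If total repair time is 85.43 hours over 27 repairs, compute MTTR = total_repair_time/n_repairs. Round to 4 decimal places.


total_repair_time = 85.43
n_repairs = 27
MTTR = 85.43 / 27
MTTR = 3.1641

3.1641


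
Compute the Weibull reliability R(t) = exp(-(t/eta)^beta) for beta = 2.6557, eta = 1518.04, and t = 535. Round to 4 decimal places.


beta = 2.6557, eta = 1518.04, t = 535
t/eta = 535 / 1518.04 = 0.3524
(t/eta)^beta = 0.3524^2.6557 = 0.0627
R(t) = exp(-0.0627)
R(t) = 0.9392

0.9392


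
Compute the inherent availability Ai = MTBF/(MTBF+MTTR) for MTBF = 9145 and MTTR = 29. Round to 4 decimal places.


MTBF = 9145
MTTR = 29
MTBF + MTTR = 9174
Ai = 9145 / 9174
Ai = 0.9968

0.9968


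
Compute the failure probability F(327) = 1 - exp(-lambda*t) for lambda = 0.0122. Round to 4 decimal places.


lambda = 0.0122, t = 327
lambda * t = 3.9894
exp(-3.9894) = 0.0185
F(t) = 1 - 0.0185
F(t) = 0.9815

0.9815


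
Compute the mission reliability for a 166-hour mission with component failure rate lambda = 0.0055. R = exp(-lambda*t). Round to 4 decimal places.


lambda = 0.0055
mission_time = 166
lambda * t = 0.0055 * 166 = 0.913
R = exp(-0.913)
R = 0.4013

0.4013


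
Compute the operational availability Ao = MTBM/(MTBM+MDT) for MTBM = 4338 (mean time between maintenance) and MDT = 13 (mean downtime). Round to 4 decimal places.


MTBM = 4338
MDT = 13
MTBM + MDT = 4351
Ao = 4338 / 4351
Ao = 0.997

0.997


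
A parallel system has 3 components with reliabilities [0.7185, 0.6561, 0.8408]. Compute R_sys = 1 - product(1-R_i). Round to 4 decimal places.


Components: [0.7185, 0.6561, 0.8408]
(1 - 0.7185) = 0.2815, running product = 0.2815
(1 - 0.6561) = 0.3439, running product = 0.0968
(1 - 0.8408) = 0.1592, running product = 0.0154
Product of (1-R_i) = 0.0154
R_sys = 1 - 0.0154 = 0.9846

0.9846


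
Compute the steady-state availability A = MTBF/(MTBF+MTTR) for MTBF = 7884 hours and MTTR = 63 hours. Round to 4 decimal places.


MTBF = 7884
MTTR = 63
MTBF + MTTR = 7947
A = 7884 / 7947
A = 0.9921

0.9921


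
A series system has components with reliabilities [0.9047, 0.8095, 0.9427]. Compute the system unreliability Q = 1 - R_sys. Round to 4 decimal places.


Components: [0.9047, 0.8095, 0.9427]
After component 1: product = 0.9047
After component 2: product = 0.7324
After component 3: product = 0.6904
R_sys = 0.6904
Q = 1 - 0.6904 = 0.3096

0.3096


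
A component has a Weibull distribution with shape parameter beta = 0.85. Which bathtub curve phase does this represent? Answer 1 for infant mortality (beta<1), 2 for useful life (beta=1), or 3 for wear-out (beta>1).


beta = 0.85
Compare beta to 1:
beta < 1 => infant mortality (phase 1)
beta = 1 => useful life (phase 2)
beta > 1 => wear-out (phase 3)
Since beta = 0.85, this is infant mortality (decreasing failure rate)
Phase = 1

1


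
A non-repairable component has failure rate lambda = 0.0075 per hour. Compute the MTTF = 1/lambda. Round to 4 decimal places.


lambda = 0.0075
MTTF = 1 / 0.0075
MTTF = 133.3333

133.3333


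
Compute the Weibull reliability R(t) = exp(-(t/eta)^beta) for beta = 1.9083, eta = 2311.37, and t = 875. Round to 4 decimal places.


beta = 1.9083, eta = 2311.37, t = 875
t/eta = 875 / 2311.37 = 0.3786
(t/eta)^beta = 0.3786^1.9083 = 0.1567
R(t) = exp(-0.1567)
R(t) = 0.855

0.855


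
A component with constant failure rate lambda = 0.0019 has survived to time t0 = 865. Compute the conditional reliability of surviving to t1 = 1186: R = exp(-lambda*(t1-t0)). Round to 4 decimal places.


lambda = 0.0019
t0 = 865, t1 = 1186
t1 - t0 = 321
lambda * (t1-t0) = 0.0019 * 321 = 0.6099
R = exp(-0.6099)
R = 0.5434

0.5434


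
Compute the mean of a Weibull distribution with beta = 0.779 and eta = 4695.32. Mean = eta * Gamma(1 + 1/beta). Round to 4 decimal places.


beta = 0.779, eta = 4695.32
1/beta = 1.2837
1 + 1/beta = 2.2837
Gamma(2.2837) = 1.1554
Mean = 4695.32 * 1.1554
Mean = 5425.1503

5425.1503


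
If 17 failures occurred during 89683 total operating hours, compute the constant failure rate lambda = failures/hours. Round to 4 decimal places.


failures = 17
total_hours = 89683
lambda = 17 / 89683
lambda = 0.0002

0.0002


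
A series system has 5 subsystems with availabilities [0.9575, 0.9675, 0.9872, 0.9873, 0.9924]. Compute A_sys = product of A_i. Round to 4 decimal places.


Subsystems: [0.9575, 0.9675, 0.9872, 0.9873, 0.9924]
After subsystem 1 (A=0.9575): product = 0.9575
After subsystem 2 (A=0.9675): product = 0.9264
After subsystem 3 (A=0.9872): product = 0.9145
After subsystem 4 (A=0.9873): product = 0.9029
After subsystem 5 (A=0.9924): product = 0.896
A_sys = 0.896

0.896


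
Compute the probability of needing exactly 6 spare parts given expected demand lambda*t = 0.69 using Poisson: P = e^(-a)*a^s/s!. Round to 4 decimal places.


a = 0.69, s = 6
e^(-a) = e^(-0.69) = 0.5016
a^s = 0.69^6 = 0.1079
s! = 720
P = 0.5016 * 0.1079 / 720
P = 0.0001

0.0001


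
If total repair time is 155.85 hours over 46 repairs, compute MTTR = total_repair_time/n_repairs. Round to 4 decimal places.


total_repair_time = 155.85
n_repairs = 46
MTTR = 155.85 / 46
MTTR = 3.388

3.388


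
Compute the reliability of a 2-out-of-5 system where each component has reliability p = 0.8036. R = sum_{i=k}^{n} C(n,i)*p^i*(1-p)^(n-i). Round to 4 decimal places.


k = 2, n = 5, p = 0.8036
i=2: C(5,2)=10 * 0.8036^2 * 0.1964^3 = 0.0489
i=3: C(5,3)=10 * 0.8036^3 * 0.1964^2 = 0.2002
i=4: C(5,4)=5 * 0.8036^4 * 0.1964^1 = 0.4095
i=5: C(5,5)=1 * 0.8036^5 * 0.1964^0 = 0.3351
R = sum of terms = 0.9937

0.9937


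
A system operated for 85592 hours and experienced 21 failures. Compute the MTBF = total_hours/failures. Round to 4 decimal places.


total_hours = 85592
failures = 21
MTBF = 85592 / 21
MTBF = 4075.8095

4075.8095


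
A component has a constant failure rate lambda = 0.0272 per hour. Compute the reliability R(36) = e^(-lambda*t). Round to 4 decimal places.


lambda = 0.0272
t = 36
lambda * t = 0.9792
R(t) = e^(-0.9792)
R(t) = 0.3756

0.3756


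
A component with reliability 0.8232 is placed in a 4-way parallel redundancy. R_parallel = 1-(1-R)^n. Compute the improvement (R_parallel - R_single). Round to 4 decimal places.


R_single = 0.8232, n = 4
1 - R_single = 0.1768
(1 - R_single)^n = 0.1768^4 = 0.001
R_parallel = 1 - 0.001 = 0.999
Improvement = 0.999 - 0.8232
Improvement = 0.1758

0.1758


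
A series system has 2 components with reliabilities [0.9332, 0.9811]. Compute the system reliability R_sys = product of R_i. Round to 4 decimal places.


Components: [0.9332, 0.9811]
After component 1 (R=0.9332): product = 0.9332
After component 2 (R=0.9811): product = 0.9156
R_sys = 0.9156

0.9156


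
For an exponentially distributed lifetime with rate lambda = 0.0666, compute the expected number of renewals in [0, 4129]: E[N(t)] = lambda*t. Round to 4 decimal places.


lambda = 0.0666
t = 4129
E[N(t)] = lambda * t
E[N(t)] = 0.0666 * 4129
E[N(t)] = 274.9914

274.9914


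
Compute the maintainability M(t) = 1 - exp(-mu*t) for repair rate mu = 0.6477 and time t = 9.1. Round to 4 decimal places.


mu = 0.6477, t = 9.1
mu * t = 0.6477 * 9.1 = 5.8941
exp(-5.8941) = 0.0028
M(t) = 1 - 0.0028
M(t) = 0.9972

0.9972


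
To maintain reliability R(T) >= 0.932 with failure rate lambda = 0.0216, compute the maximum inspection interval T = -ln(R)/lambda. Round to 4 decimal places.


R_target = 0.932
lambda = 0.0216
-ln(0.932) = 0.0704
T = 0.0704 / 0.0216
T = 3.2603

3.2603


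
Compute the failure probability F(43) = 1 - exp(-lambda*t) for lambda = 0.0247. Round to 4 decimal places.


lambda = 0.0247, t = 43
lambda * t = 1.0621
exp(-1.0621) = 0.3457
F(t) = 1 - 0.3457
F(t) = 0.6543

0.6543


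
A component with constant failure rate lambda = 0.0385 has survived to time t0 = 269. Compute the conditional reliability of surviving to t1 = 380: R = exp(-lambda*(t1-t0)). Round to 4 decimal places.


lambda = 0.0385
t0 = 269, t1 = 380
t1 - t0 = 111
lambda * (t1-t0) = 0.0385 * 111 = 4.2735
R = exp(-4.2735)
R = 0.0139

0.0139


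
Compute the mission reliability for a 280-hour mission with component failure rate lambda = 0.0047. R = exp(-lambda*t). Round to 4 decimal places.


lambda = 0.0047
mission_time = 280
lambda * t = 0.0047 * 280 = 1.316
R = exp(-1.316)
R = 0.2682

0.2682


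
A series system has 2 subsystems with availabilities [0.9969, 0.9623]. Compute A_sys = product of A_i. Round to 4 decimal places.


Subsystems: [0.9969, 0.9623]
After subsystem 1 (A=0.9969): product = 0.9969
After subsystem 2 (A=0.9623): product = 0.9593
A_sys = 0.9593

0.9593


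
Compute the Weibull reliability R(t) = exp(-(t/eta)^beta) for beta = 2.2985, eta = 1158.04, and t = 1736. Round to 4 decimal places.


beta = 2.2985, eta = 1158.04, t = 1736
t/eta = 1736 / 1158.04 = 1.4991
(t/eta)^beta = 1.4991^2.2985 = 2.5359
R(t) = exp(-2.5359)
R(t) = 0.0792

0.0792


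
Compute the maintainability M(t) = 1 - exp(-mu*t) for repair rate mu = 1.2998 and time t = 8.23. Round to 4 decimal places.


mu = 1.2998, t = 8.23
mu * t = 1.2998 * 8.23 = 10.6974
exp(-10.6974) = 0.0
M(t) = 1 - 0.0
M(t) = 1.0

1.0


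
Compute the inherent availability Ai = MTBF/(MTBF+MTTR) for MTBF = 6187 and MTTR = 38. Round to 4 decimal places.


MTBF = 6187
MTTR = 38
MTBF + MTTR = 6225
Ai = 6187 / 6225
Ai = 0.9939

0.9939


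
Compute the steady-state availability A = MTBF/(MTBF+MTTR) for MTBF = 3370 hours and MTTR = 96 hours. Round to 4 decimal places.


MTBF = 3370
MTTR = 96
MTBF + MTTR = 3466
A = 3370 / 3466
A = 0.9723

0.9723


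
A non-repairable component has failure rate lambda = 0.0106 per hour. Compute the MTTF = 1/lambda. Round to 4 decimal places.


lambda = 0.0106
MTTF = 1 / 0.0106
MTTF = 94.3396

94.3396


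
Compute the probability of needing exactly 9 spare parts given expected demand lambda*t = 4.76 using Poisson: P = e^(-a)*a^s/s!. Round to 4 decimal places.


a = 4.76, s = 9
e^(-a) = e^(-4.76) = 0.0086
a^s = 4.76^9 = 1254476.6281
s! = 362880
P = 0.0086 * 1254476.6281 / 362880
P = 0.0296

0.0296


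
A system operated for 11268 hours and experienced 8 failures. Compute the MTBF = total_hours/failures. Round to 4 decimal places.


total_hours = 11268
failures = 8
MTBF = 11268 / 8
MTBF = 1408.5

1408.5
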